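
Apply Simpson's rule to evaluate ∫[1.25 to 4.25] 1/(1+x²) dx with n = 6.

f(x) = 1/(1+x²)
a = 1.25, b = 4.25, n = 6
h = (b - a)/n = 0.500000

Simpson's rule: (h/3)[f(x₀) + 4f(x₁) + 2f(x₂) + ... + f(xₙ)]

x_0 = 1.2500, f(x_0) = 0.390244, coefficient = 1
x_1 = 1.7500, f(x_1) = 0.246154, coefficient = 4
x_2 = 2.2500, f(x_2) = 0.164948, coefficient = 2
x_3 = 2.7500, f(x_3) = 0.116788, coefficient = 4
x_4 = 3.2500, f(x_4) = 0.086486, coefficient = 2
x_5 = 3.7500, f(x_5) = 0.066390, coefficient = 4
x_6 = 4.2500, f(x_6) = 0.052459, coefficient = 1

I ≈ (0.500000/3) × 2.662902 = 0.443817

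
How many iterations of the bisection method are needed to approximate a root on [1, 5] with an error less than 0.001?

We need (b-a)/2^n ≤ 0.001
(5 - 1)/2^n ≤ 0.001
4/2^n ≤ 0.001
2^n ≥ 4000
n ≥ log₂(4000) = 11.97
n ≥ 12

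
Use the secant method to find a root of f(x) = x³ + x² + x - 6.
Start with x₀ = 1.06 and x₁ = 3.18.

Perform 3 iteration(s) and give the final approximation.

f(x) = x³ + x² + x - 6
x₀ = 1.06, x₁ = 3.18

Secant formula: x_{n+1} = x_n - f(x_n)(x_n - x_{n-1})/(f(x_n) - f(x_{n-1}))

Iteration 1:
  f(1.060000) = -2.625384
  f(3.180000) = 39.449832
  x_2 = 3.180000 - 39.449832×(3.180000 - 1.060000)/(39.449832 - (-2.625384))
       = 1.192282
Iteration 2:
  f(3.180000) = 39.449832
  f(1.192282) = -1.691306
  x_3 = 1.192282 - (-1.691306)×(1.192282 - 3.180000)/(-1.691306 - 39.449832)
       = 1.273997
Iteration 3:
  f(1.192282) = -1.691306
  f(1.273997) = -1.035148
  x_4 = 1.273997 - (-1.035148)×(1.273997 - 1.192282)/(-1.035148 - (-1.691306))
       = 1.402910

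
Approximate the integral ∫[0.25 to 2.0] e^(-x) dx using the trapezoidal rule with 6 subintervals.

f(x) = e^(-x)
a = 0.25, b = 2.0, n = 6
h = (b - a)/n = 0.291667

Trapezoidal rule: (h/2)[f(x₀) + 2f(x₁) + 2f(x₂) + ... + f(xₙ)]

x_0 = 0.2500, f(x_0) = 0.778801, coefficient = 1
x_1 = 0.5417, f(x_1) = 0.581778, coefficient = 2
x_2 = 0.8333, f(x_2) = 0.434598, coefficient = 2
x_3 = 1.1250, f(x_3) = 0.324652, coefficient = 2
x_4 = 1.4167, f(x_4) = 0.242521, coefficient = 2
x_5 = 1.7083, f(x_5) = 0.181167, coefficient = 2
x_6 = 2.0000, f(x_6) = 0.135335, coefficient = 1

I ≈ (0.291667/2) × 4.443570 = 0.648021
Exact value: 0.643465
Error: 0.004555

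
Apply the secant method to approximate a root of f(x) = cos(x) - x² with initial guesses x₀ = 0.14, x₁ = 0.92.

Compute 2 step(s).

f(x) = cos(x) - x²
x₀ = 0.14, x₁ = 0.92

Secant formula: x_{n+1} = x_n - f(x_n)(x_n - x_{n-1})/(f(x_n) - f(x_{n-1}))

Iteration 1:
  f(0.140000) = 0.970616
  f(0.920000) = -0.240580
  x_2 = 0.920000 - (-0.240580)×(0.920000 - 0.140000)/(-0.240580 - 0.970616)
       = 0.765069
Iteration 2:
  f(0.920000) = -0.240580
  f(0.765069) = 0.136005
  x_3 = 0.765069 - 0.136005×(0.765069 - 0.920000)/(0.136005 - (-0.240580))
       = 0.821023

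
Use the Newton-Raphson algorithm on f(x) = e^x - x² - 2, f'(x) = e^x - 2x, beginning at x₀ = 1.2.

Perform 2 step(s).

f(x) = e^x - x² - 2
f'(x) = e^x - 2x
x₀ = 1.2

Newton-Raphson formula: x_{n+1} = x_n - f(x_n)/f'(x_n)

Iteration 1:
  f(1.200000) = -0.119883
  f'(1.200000) = 0.920117
  x_1 = 1.200000 - (-0.119883)/0.920117 = 1.330291
Iteration 2:
  f(1.330291) = 0.012470
  f'(1.330291) = 1.121562
  x_2 = 1.330291 - 0.012470/1.121562 = 1.319173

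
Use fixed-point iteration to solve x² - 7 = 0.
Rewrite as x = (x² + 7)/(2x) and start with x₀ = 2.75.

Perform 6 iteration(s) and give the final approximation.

Equation: x² - 7 = 0
Fixed-point form: x = (x² + 7)/(2x)
x₀ = 2.75

x_1 = g(2.750000) = 2.647727
x_2 = g(2.647727) = 2.645752
x_3 = g(2.645752) = 2.645751
x_4 = g(2.645751) = 2.645751
x_5 = g(2.645751) = 2.645751
x_6 = g(2.645751) = 2.645751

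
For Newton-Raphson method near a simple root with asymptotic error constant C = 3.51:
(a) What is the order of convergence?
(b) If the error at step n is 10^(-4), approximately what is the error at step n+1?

(a) Newton-Raphson has quadratic (order 2) convergence near simple roots.
    This means |e_{n+1}| ≈ C|e_n|².

(b) With |e_n| = 10^(-4) and C = 3.51:
    |e_{n+1}| ≈ 3.51 × (10^(-4))² = 3.51 × 10^(-8)

(a) 2 (quadratic); (b) |e_{n+1}| ≈ 3.510e-08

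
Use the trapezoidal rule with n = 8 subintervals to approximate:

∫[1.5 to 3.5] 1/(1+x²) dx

f(x) = 1/(1+x²)
a = 1.5, b = 3.5, n = 8
h = (b - a)/n = 0.250000

Trapezoidal rule: (h/2)[f(x₀) + 2f(x₁) + 2f(x₂) + ... + f(xₙ)]

x_0 = 1.5000, f(x_0) = 0.307692, coefficient = 1
x_1 = 1.7500, f(x_1) = 0.246154, coefficient = 2
x_2 = 2.0000, f(x_2) = 0.200000, coefficient = 2
x_3 = 2.2500, f(x_3) = 0.164948, coefficient = 2
x_4 = 2.5000, f(x_4) = 0.137931, coefficient = 2
x_5 = 2.7500, f(x_5) = 0.116788, coefficient = 2
x_6 = 3.0000, f(x_6) = 0.100000, coefficient = 2
x_7 = 3.2500, f(x_7) = 0.086486, coefficient = 2
x_8 = 3.5000, f(x_8) = 0.075472, coefficient = 1

I ≈ (0.250000/2) × 2.487780 = 0.310973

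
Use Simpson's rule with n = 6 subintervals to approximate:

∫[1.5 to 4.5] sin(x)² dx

f(x) = sin(x)²
a = 1.5, b = 4.5, n = 6
h = (b - a)/n = 0.500000

Simpson's rule: (h/3)[f(x₀) + 4f(x₁) + 2f(x₂) + ... + f(xₙ)]

x_0 = 1.5000, f(x_0) = 0.994996, coefficient = 1
x_1 = 2.0000, f(x_1) = 0.826822, coefficient = 4
x_2 = 2.5000, f(x_2) = 0.358169, coefficient = 2
x_3 = 3.0000, f(x_3) = 0.019915, coefficient = 4
x_4 = 3.5000, f(x_4) = 0.123049, coefficient = 2
x_5 = 4.0000, f(x_5) = 0.572750, coefficient = 4
x_6 = 4.5000, f(x_6) = 0.955565, coefficient = 1

I ≈ (0.500000/3) × 8.590944 = 1.431824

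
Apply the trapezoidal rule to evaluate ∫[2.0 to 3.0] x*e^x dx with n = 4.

f(x) = x*e^x
a = 2.0, b = 3.0, n = 4
h = (b - a)/n = 0.250000

Trapezoidal rule: (h/2)[f(x₀) + 2f(x₁) + 2f(x₂) + ... + f(xₙ)]

x_0 = 2.0000, f(x_0) = 14.778112, coefficient = 1
x_1 = 2.2500, f(x_1) = 21.347406, coefficient = 2
x_2 = 2.5000, f(x_2) = 30.456235, coefficient = 2
x_3 = 2.7500, f(x_3) = 43.017238, coefficient = 2
x_4 = 3.0000, f(x_4) = 60.256611, coefficient = 1

I ≈ (0.250000/2) × 264.676479 = 33.084560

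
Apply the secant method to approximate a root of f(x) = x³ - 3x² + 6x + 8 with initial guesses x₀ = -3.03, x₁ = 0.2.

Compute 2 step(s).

f(x) = x³ - 3x² + 6x + 8
x₀ = -3.03, x₁ = 0.2

Secant formula: x_{n+1} = x_n - f(x_n)(x_n - x_{n-1})/(f(x_n) - f(x_{n-1}))

Iteration 1:
  f(-3.030000) = -65.540827
  f(0.200000) = 9.088000
  x_2 = 0.200000 - 9.088000×(0.200000 - (-3.030000))/(9.088000 - (-65.540827))
       = -0.193336
Iteration 2:
  f(0.200000) = 9.088000
  f(-0.193336) = 6.720617
  x_3 = -0.193336 - 6.720617×(-0.193336 - 0.200000)/(6.720617 - 9.088000)
       = -1.309955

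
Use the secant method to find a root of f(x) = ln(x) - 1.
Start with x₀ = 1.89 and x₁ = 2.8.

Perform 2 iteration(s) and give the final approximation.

f(x) = ln(x) - 1
x₀ = 1.89, x₁ = 2.8

Secant formula: x_{n+1} = x_n - f(x_n)(x_n - x_{n-1})/(f(x_n) - f(x_{n-1}))

Iteration 1:
  f(1.890000) = -0.363423
  f(2.800000) = 0.029619
  x_2 = 2.800000 - 0.029619×(2.800000 - 1.890000)/(0.029619 - (-0.363423))
       = 2.731423
Iteration 2:
  f(2.800000) = 0.029619
  f(2.731423) = 0.004823
  x_3 = 2.731423 - 0.004823×(2.731423 - 2.800000)/(0.004823 - 0.029619)
       = 2.718085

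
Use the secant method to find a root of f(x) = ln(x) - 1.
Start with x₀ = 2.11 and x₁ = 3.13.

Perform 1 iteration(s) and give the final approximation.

f(x) = ln(x) - 1
x₀ = 2.11, x₁ = 3.13

Secant formula: x_{n+1} = x_n - f(x_n)(x_n - x_{n-1})/(f(x_n) - f(x_{n-1}))

Iteration 1:
  f(2.110000) = -0.253312
  f(3.130000) = 0.141033
  x_2 = 3.130000 - 0.141033×(3.130000 - 2.110000)/(0.141033 - (-0.253312))
       = 2.765209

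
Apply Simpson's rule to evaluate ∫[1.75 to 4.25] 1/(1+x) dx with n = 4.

f(x) = 1/(1+x)
a = 1.75, b = 4.25, n = 4
h = (b - a)/n = 0.625000

Simpson's rule: (h/3)[f(x₀) + 4f(x₁) + 2f(x₂) + ... + f(xₙ)]

x_0 = 1.7500, f(x_0) = 0.363636, coefficient = 1
x_1 = 2.3750, f(x_1) = 0.296296, coefficient = 4
x_2 = 3.0000, f(x_2) = 0.250000, coefficient = 2
x_3 = 3.6250, f(x_3) = 0.216216, coefficient = 4
x_4 = 4.2500, f(x_4) = 0.190476, coefficient = 1

I ≈ (0.625000/3) × 3.104163 = 0.646701
Exact value: 0.646627
Error: 0.000073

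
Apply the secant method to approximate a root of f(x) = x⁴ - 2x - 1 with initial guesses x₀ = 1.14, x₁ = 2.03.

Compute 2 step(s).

f(x) = x⁴ - 2x - 1
x₀ = 1.14, x₁ = 2.03

Secant formula: x_{n+1} = x_n - f(x_n)(x_n - x_{n-1})/(f(x_n) - f(x_{n-1}))

Iteration 1:
  f(1.140000) = -1.591040
  f(2.030000) = 11.921817
  x_2 = 2.030000 - 11.921817×(2.030000 - 1.140000)/(11.921817 - (-1.591040))
       = 1.244791
Iteration 2:
  f(2.030000) = 11.921817
  f(1.244791) = -1.088618
  x_3 = 1.244791 - (-1.088618)×(1.244791 - 2.030000)/(-1.088618 - 11.921817)
       = 1.310491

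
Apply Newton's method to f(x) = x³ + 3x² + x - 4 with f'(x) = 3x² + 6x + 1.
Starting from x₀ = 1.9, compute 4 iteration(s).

f(x) = x³ + 3x² + x - 4
f'(x) = 3x² + 6x + 1
x₀ = 1.9

Newton-Raphson formula: x_{n+1} = x_n - f(x_n)/f'(x_n)

Iteration 1:
  f(1.900000) = 15.589000
  f'(1.900000) = 23.230000
  x_1 = 1.900000 - 15.589000/23.230000 = 1.228928
Iteration 2:
  f(1.228928) = 3.615727
  f'(1.228928) = 12.904362
  x_2 = 1.228928 - 3.615727/12.904362 = 0.948734
Iteration 3:
  f(0.948734) = 0.502974
  f'(0.948734) = 9.392692
  x_3 = 0.948734 - 0.502974/9.392692 = 0.895184
Iteration 4:
  f(0.895184) = 0.016611
  f'(0.895184) = 8.775172
  x_4 = 0.895184 - 0.016611/8.775172 = 0.893292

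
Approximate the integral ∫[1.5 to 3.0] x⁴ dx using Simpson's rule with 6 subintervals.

f(x) = x⁴
a = 1.5, b = 3.0, n = 6
h = (b - a)/n = 0.250000

Simpson's rule: (h/3)[f(x₀) + 4f(x₁) + 2f(x₂) + ... + f(xₙ)]

x_0 = 1.5000, f(x_0) = 5.062500, coefficient = 1
x_1 = 1.7500, f(x_1) = 9.378906, coefficient = 4
x_2 = 2.0000, f(x_2) = 16.000000, coefficient = 2
x_3 = 2.2500, f(x_3) = 25.628906, coefficient = 4
x_4 = 2.5000, f(x_4) = 39.062500, coefficient = 2
x_5 = 2.7500, f(x_5) = 57.191406, coefficient = 4
x_6 = 3.0000, f(x_6) = 81.000000, coefficient = 1

I ≈ (0.250000/3) × 564.984375 = 47.082031
Exact value: 47.081250
Error: 0.000781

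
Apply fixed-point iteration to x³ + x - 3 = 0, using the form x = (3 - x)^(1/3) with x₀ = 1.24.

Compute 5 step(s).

Equation: x³ + x - 3 = 0
Fixed-point form: x = (3 - x)^(1/3)
x₀ = 1.24

x_1 = g(1.240000) = 1.207362
x_2 = g(1.207362) = 1.214780
x_3 = g(1.214780) = 1.213102
x_4 = g(1.213102) = 1.213482
x_5 = g(1.213482) = 1.213396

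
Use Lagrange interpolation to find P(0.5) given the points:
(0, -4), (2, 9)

Lagrange interpolation formula:
P(x) = Σ yᵢ × Lᵢ(x)
where Lᵢ(x) = Π_{j≠i} (x - xⱼ)/(xᵢ - xⱼ)

L_0(0.5) = (0.5 - 2)/(0 - 2) = 0.750000
L_1(0.5) = (0.5 - 0)/(2 - 0) = 0.250000

P(0.5) = (-4)×L_0(0.5) + 9×L_1(0.5)
P(0.5) = -0.750000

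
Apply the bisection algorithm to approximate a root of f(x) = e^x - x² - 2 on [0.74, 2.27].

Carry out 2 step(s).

f(x) = e^x - x² - 2
Initial interval: [0.74, 2.27]

Iteration 1:
  c_1 = (0.740000 + 2.270000)/2 = 1.505000
  f(c_1) = f(1.505000) = 0.239129
  f(a) × f(c) < 0, new interval: [0.740000, 1.505000]
Iteration 2:
  c_2 = (0.740000 + 1.505000)/2 = 1.122500
  f(c_2) = f(1.122500) = -0.187480
  f(a) × f(c) ≥ 0, new interval: [1.122500, 1.505000]

After 2 iteration(s), the approximation is c_2 = 1.122500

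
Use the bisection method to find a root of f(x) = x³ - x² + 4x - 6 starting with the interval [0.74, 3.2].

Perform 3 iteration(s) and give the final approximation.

f(x) = x³ - x² + 4x - 6
Initial interval: [0.74, 3.2]

Iteration 1:
  c_1 = (0.740000 + 3.200000)/2 = 1.970000
  f(c_1) = f(1.970000) = 5.644473
  f(a) × f(c) < 0, new interval: [0.740000, 1.970000]
Iteration 2:
  c_2 = (0.740000 + 1.970000)/2 = 1.355000
  f(c_2) = f(1.355000) = 0.071789
  f(a) × f(c) < 0, new interval: [0.740000, 1.355000]
Iteration 3:
  c_3 = (0.740000 + 1.355000)/2 = 1.047500
  f(c_3) = f(1.047500) = -1.757880
  f(a) × f(c) ≥ 0, new interval: [1.047500, 1.355000]

After 3 iteration(s), the approximation is c_3 = 1.047500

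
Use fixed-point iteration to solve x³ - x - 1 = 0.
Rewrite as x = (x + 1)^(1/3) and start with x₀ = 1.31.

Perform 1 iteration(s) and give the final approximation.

Equation: x³ - x - 1 = 0
Fixed-point form: x = (x + 1)^(1/3)
x₀ = 1.31

x_1 = g(1.310000) = 1.321916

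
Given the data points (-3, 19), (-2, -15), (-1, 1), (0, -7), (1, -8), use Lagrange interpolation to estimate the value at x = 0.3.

Lagrange interpolation formula:
P(x) = Σ yᵢ × Lᵢ(x)
where Lᵢ(x) = Π_{j≠i} (x - xⱼ)/(xᵢ - xⱼ)

L_0(0.3) = (0.3 - (-2))/(-3 - (-2)) × (0.3 - (-1))/(-3 - (-1)) × (0.3 - 0)/(-3 - 0) × (0.3 - 1)/(-3 - 1) = -0.026162
L_1(0.3) = (0.3 - (-3))/(-2 - (-3)) × (0.3 - (-1))/(-2 - (-1)) × (0.3 - 0)/(-2 - 0) × (0.3 - 1)/(-2 - 1) = 0.150150
L_2(0.3) = (0.3 - (-3))/(-1 - (-3)) × (0.3 - (-2))/(-1 - (-2)) × (0.3 - 0)/(-1 - 0) × (0.3 - 1)/(-1 - 1) = -0.398475
L_3(0.3) = (0.3 - (-3))/(0 - (-3)) × (0.3 - (-2))/(0 - (-2)) × (0.3 - (-1))/(0 - (-1)) × (0.3 - 1)/(0 - 1) = 1.151150
L_4(0.3) = (0.3 - (-3))/(1 - (-3)) × (0.3 - (-2))/(1 - (-2)) × (0.3 - (-1))/(1 - (-1)) × (0.3 - 0)/(1 - 0) = 0.123337

P(0.3) = 19×L_0(0.3) + (-15)×L_1(0.3) + 1×L_2(0.3) + (-7)×L_3(0.3) + (-8)×L_4(0.3)
P(0.3) = -12.192562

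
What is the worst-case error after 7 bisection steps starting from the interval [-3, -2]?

Bisection error bound: |error| ≤ (b-a)/2^n
|error| ≤ (-2 - (-3))/2^7 = 1/2^7
|error| ≤ 0.0078125000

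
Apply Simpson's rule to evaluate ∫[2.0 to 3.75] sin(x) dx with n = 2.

f(x) = sin(x)
a = 2.0, b = 3.75, n = 2
h = (b - a)/n = 0.875000

Simpson's rule: (h/3)[f(x₀) + 4f(x₁) + 2f(x₂) + ... + f(xₙ)]

x_0 = 2.0000, f(x_0) = 0.909297, coefficient = 1
x_1 = 2.8750, f(x_1) = 0.263446, coefficient = 4
x_2 = 3.7500, f(x_2) = -0.571561, coefficient = 1

I ≈ (0.875000/3) × 1.391520 = 0.405860
Exact value: 0.404413
Error: 0.001448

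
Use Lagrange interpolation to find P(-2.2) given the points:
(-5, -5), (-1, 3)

Lagrange interpolation formula:
P(x) = Σ yᵢ × Lᵢ(x)
where Lᵢ(x) = Π_{j≠i} (x - xⱼ)/(xᵢ - xⱼ)

L_0(-2.2) = (-2.2 - (-1))/(-5 - (-1)) = 0.300000
L_1(-2.2) = (-2.2 - (-5))/(-1 - (-5)) = 0.700000

P(-2.2) = (-5)×L_0(-2.2) + 3×L_1(-2.2)
P(-2.2) = 0.600000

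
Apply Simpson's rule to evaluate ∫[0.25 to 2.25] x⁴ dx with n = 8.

f(x) = x⁴
a = 0.25, b = 2.25, n = 8
h = (b - a)/n = 0.250000

Simpson's rule: (h/3)[f(x₀) + 4f(x₁) + 2f(x₂) + ... + f(xₙ)]

x_0 = 0.2500, f(x_0) = 0.003906, coefficient = 1
x_1 = 0.5000, f(x_1) = 0.062500, coefficient = 4
x_2 = 0.7500, f(x_2) = 0.316406, coefficient = 2
x_3 = 1.0000, f(x_3) = 1.000000, coefficient = 4
x_4 = 1.2500, f(x_4) = 2.441406, coefficient = 2
x_5 = 1.5000, f(x_5) = 5.062500, coefficient = 4
x_6 = 1.7500, f(x_6) = 9.378906, coefficient = 2
x_7 = 2.0000, f(x_7) = 16.000000, coefficient = 4
x_8 = 2.2500, f(x_8) = 25.628906, coefficient = 1

I ≈ (0.250000/3) × 138.406250 = 11.533854
Exact value: 11.532812
Error: 0.001042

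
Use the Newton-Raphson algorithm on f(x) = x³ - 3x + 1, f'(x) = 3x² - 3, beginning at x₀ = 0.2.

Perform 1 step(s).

f(x) = x³ - 3x + 1
f'(x) = 3x² - 3
x₀ = 0.2

Newton-Raphson formula: x_{n+1} = x_n - f(x_n)/f'(x_n)

Iteration 1:
  f(0.200000) = 0.408000
  f'(0.200000) = -2.880000
  x_1 = 0.200000 - 0.408000/(-2.880000) = 0.341667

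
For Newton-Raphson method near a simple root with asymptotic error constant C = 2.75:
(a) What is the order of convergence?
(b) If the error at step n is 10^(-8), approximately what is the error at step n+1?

(a) Newton-Raphson has quadratic (order 2) convergence near simple roots.
    This means |e_{n+1}| ≈ C|e_n|².

(b) With |e_n| = 10^(-8) and C = 2.75:
    |e_{n+1}| ≈ 2.75 × (10^(-8))² = 2.75 × 10^(-16)

(a) 2 (quadratic); (b) |e_{n+1}| ≈ 2.750e-16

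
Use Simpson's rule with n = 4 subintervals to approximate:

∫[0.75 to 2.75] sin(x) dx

f(x) = sin(x)
a = 0.75, b = 2.75, n = 4
h = (b - a)/n = 0.500000

Simpson's rule: (h/3)[f(x₀) + 4f(x₁) + 2f(x₂) + ... + f(xₙ)]

x_0 = 0.7500, f(x_0) = 0.681639, coefficient = 1
x_1 = 1.2500, f(x_1) = 0.948985, coefficient = 4
x_2 = 1.7500, f(x_2) = 0.983986, coefficient = 2
x_3 = 2.2500, f(x_3) = 0.778073, coefficient = 4
x_4 = 2.7500, f(x_4) = 0.381661, coefficient = 1

I ≈ (0.500000/3) × 9.939503 = 1.656584
Exact value: 1.655991
Error: 0.000593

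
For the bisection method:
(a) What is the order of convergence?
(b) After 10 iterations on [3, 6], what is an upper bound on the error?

(a) Bisection has linear (order 1) convergence; the error is halved each step.

(b) Error bound = (b-a)/2^n = (6 - 3)/2^{10}
    = 3/2^{10}

(a) 1 (linear); (b) error ≤ 2.93e-03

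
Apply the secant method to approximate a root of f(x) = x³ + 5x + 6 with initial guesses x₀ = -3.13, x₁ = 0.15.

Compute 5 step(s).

f(x) = x³ + 5x + 6
x₀ = -3.13, x₁ = 0.15

Secant formula: x_{n+1} = x_n - f(x_n)(x_n - x_{n-1})/(f(x_n) - f(x_{n-1}))

Iteration 1:
  f(-3.130000) = -40.314297
  f(0.150000) = 6.753375
  x_2 = 0.150000 - 6.753375×(0.150000 - (-3.130000))/(6.753375 - (-40.314297))
       = -0.320622
Iteration 2:
  f(0.150000) = 6.753375
  f(-0.320622) = 4.363932
  x_3 = -0.320622 - 4.363932×(-0.320622 - 0.150000)/(4.363932 - 6.753375)
       = -1.180136
Iteration 3:
  f(-0.320622) = 4.363932
  f(-1.180136) = -1.544283
  x_4 = -1.180136 - (-1.544283)×(-1.180136 - (-0.320622))/(-1.544283 - 4.363932)
       = -0.955477
Iteration 4:
  f(-1.180136) = -1.544283
  f(-0.955477) = 0.350323
  x_5 = -0.955477 - 0.350323×(-0.955477 - (-1.180136))/(0.350323 - (-1.544283))
       = -0.997018
Iteration 5:
  f(-0.955477) = 0.350323
  f(-0.997018) = 0.023830
  x_6 = -0.997018 - 0.023830×(-0.997018 - (-0.955477))/(0.023830 - 0.350323)
       = -1.000050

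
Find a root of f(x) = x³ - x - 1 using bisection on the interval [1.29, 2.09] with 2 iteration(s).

f(x) = x³ - x - 1
Initial interval: [1.29, 2.09]

Iteration 1:
  c_1 = (1.290000 + 2.090000)/2 = 1.690000
  f(c_1) = f(1.690000) = 2.136809
  f(a) × f(c) < 0, new interval: [1.290000, 1.690000]
Iteration 2:
  c_2 = (1.290000 + 1.690000)/2 = 1.490000
  f(c_2) = f(1.490000) = 0.817949
  f(a) × f(c) < 0, new interval: [1.290000, 1.490000]

After 2 iteration(s), the approximation is c_2 = 1.490000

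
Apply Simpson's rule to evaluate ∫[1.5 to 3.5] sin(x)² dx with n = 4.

f(x) = sin(x)²
a = 1.5, b = 3.5, n = 4
h = (b - a)/n = 0.500000

Simpson's rule: (h/3)[f(x₀) + 4f(x₁) + 2f(x₂) + ... + f(xₙ)]

x_0 = 1.5000, f(x_0) = 0.994996, coefficient = 1
x_1 = 2.0000, f(x_1) = 0.826822, coefficient = 4
x_2 = 2.5000, f(x_2) = 0.358169, coefficient = 2
x_3 = 3.0000, f(x_3) = 0.019915, coefficient = 4
x_4 = 3.5000, f(x_4) = 0.123049, coefficient = 1

I ≈ (0.500000/3) × 5.221330 = 0.870222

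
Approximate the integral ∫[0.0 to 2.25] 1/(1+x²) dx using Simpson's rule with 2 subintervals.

f(x) = 1/(1+x²)
a = 0.0, b = 2.25, n = 2
h = (b - a)/n = 1.125000

Simpson's rule: (h/3)[f(x₀) + 4f(x₁) + 2f(x₂) + ... + f(xₙ)]

x_0 = 0.0000, f(x_0) = 1.000000, coefficient = 1
x_1 = 1.1250, f(x_1) = 0.441379, coefficient = 4
x_2 = 2.2500, f(x_2) = 0.164948, coefficient = 1

I ≈ (1.125000/3) × 2.930466 = 1.098925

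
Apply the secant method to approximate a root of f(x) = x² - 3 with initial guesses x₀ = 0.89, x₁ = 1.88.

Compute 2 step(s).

f(x) = x² - 3
x₀ = 0.89, x₁ = 1.88

Secant formula: x_{n+1} = x_n - f(x_n)(x_n - x_{n-1})/(f(x_n) - f(x_{n-1}))

Iteration 1:
  f(0.890000) = -2.207900
  f(1.880000) = 0.534400
  x_2 = 1.880000 - 0.534400×(1.880000 - 0.890000)/(0.534400 - (-2.207900))
       = 1.687076
Iteration 2:
  f(1.880000) = 0.534400
  f(1.687076) = -0.153775
  x_3 = 1.687076 - (-0.153775)×(1.687076 - 1.880000)/(-0.153775 - 0.534400)
       = 1.730185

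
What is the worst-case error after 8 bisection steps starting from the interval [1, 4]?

Bisection error bound: |error| ≤ (b-a)/2^n
|error| ≤ (4 - 1)/2^8 = 3/2^8
|error| ≤ 0.0117187500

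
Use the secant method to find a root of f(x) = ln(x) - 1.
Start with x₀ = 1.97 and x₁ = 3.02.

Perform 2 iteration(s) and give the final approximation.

f(x) = ln(x) - 1
x₀ = 1.97, x₁ = 3.02

Secant formula: x_{n+1} = x_n - f(x_n)(x_n - x_{n-1})/(f(x_n) - f(x_{n-1}))

Iteration 1:
  f(1.970000) = -0.321966
  f(3.020000) = 0.105257
  x_2 = 3.020000 - 0.105257×(3.020000 - 1.970000)/(0.105257 - (-0.321966))
       = 2.761307
Iteration 2:
  f(3.020000) = 0.105257
  f(2.761307) = 0.015704
  x_3 = 2.761307 - 0.015704×(2.761307 - 3.020000)/(0.015704 - 0.105257)
       = 2.715942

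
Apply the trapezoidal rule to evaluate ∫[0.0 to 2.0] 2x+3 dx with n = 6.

f(x) = 2x+3
a = 0.0, b = 2.0, n = 6
h = (b - a)/n = 0.333333

Trapezoidal rule: (h/2)[f(x₀) + 2f(x₁) + 2f(x₂) + ... + f(xₙ)]

x_0 = 0.0000, f(x_0) = 3.000000, coefficient = 1
x_1 = 0.3333, f(x_1) = 3.666667, coefficient = 2
x_2 = 0.6667, f(x_2) = 4.333333, coefficient = 2
x_3 = 1.0000, f(x_3) = 5.000000, coefficient = 2
x_4 = 1.3333, f(x_4) = 5.666667, coefficient = 2
x_5 = 1.6667, f(x_5) = 6.333333, coefficient = 2
x_6 = 2.0000, f(x_6) = 7.000000, coefficient = 1

I ≈ (0.333333/2) × 60.000000 = 10.000000
Exact value: 10.000000
Error: 0.000000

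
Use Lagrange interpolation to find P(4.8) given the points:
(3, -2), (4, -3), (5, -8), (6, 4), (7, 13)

Lagrange interpolation formula:
P(x) = Σ yᵢ × Lᵢ(x)
where Lᵢ(x) = Π_{j≠i} (x - xⱼ)/(xᵢ - xⱼ)

L_0(4.8) = (4.8 - 4)/(3 - 4) × (4.8 - 5)/(3 - 5) × (4.8 - 6)/(3 - 6) × (4.8 - 7)/(3 - 7) = -0.017600
L_1(4.8) = (4.8 - 3)/(4 - 3) × (4.8 - 5)/(4 - 5) × (4.8 - 6)/(4 - 6) × (4.8 - 7)/(4 - 7) = 0.158400
L_2(4.8) = (4.8 - 3)/(5 - 3) × (4.8 - 4)/(5 - 4) × (4.8 - 6)/(5 - 6) × (4.8 - 7)/(5 - 7) = 0.950400
L_3(4.8) = (4.8 - 3)/(6 - 3) × (4.8 - 4)/(6 - 4) × (4.8 - 5)/(6 - 5) × (4.8 - 7)/(6 - 7) = -0.105600
L_4(4.8) = (4.8 - 3)/(7 - 3) × (4.8 - 4)/(7 - 4) × (4.8 - 5)/(7 - 5) × (4.8 - 6)/(7 - 6) = 0.014400

P(4.8) = (-2)×L_0(4.8) + (-3)×L_1(4.8) + (-8)×L_2(4.8) + 4×L_3(4.8) + 13×L_4(4.8)
P(4.8) = -8.278400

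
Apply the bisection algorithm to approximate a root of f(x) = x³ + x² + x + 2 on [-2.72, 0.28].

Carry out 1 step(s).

f(x) = x³ + x² + x + 2
Initial interval: [-2.72, 0.28]

Iteration 1:
  c_1 = (-2.720000 + 0.280000)/2 = -1.220000
  f(c_1) = f(-1.220000) = 0.452552
  f(a) × f(c) < 0, new interval: [-2.720000, -1.220000]

After 1 iteration(s), the approximation is c_1 = -1.220000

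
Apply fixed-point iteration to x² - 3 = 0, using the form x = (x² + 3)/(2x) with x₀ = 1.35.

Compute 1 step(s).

Equation: x² - 3 = 0
Fixed-point form: x = (x² + 3)/(2x)
x₀ = 1.35

x_1 = g(1.350000) = 1.786111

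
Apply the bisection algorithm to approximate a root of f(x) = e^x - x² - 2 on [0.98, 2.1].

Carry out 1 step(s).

f(x) = e^x - x² - 2
Initial interval: [0.98, 2.1]

Iteration 1:
  c_1 = (0.980000 + 2.100000)/2 = 1.540000
  f(c_1) = f(1.540000) = 0.292990
  f(a) × f(c) < 0, new interval: [0.980000, 1.540000]

After 1 iteration(s), the approximation is c_1 = 1.540000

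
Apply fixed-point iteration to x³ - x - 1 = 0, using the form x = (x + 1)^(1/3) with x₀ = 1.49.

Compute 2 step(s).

Equation: x³ - x - 1 = 0
Fixed-point form: x = (x + 1)^(1/3)
x₀ = 1.49

x_1 = g(1.490000) = 1.355397
x_2 = g(1.355397) = 1.330520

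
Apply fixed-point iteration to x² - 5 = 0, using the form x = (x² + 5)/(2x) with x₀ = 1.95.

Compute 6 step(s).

Equation: x² - 5 = 0
Fixed-point form: x = (x² + 5)/(2x)
x₀ = 1.95

x_1 = g(1.950000) = 2.257051
x_2 = g(2.257051) = 2.236166
x_3 = g(2.236166) = 2.236068
x_4 = g(2.236068) = 2.236068
x_5 = g(2.236068) = 2.236068
x_6 = g(2.236068) = 2.236068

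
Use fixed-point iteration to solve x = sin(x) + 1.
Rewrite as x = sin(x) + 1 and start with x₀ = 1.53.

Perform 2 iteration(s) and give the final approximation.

Equation: x = sin(x) + 1
Fixed-point form: x = sin(x) + 1
x₀ = 1.53

x_1 = g(1.530000) = 1.999168
x_2 = g(1.999168) = 1.909643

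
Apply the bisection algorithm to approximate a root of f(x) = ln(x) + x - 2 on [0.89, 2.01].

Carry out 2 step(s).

f(x) = ln(x) + x - 2
Initial interval: [0.89, 2.01]

Iteration 1:
  c_1 = (0.890000 + 2.010000)/2 = 1.450000
  f(c_1) = f(1.450000) = -0.178436
  f(a) × f(c) ≥ 0, new interval: [1.450000, 2.010000]
Iteration 2:
  c_2 = (1.450000 + 2.010000)/2 = 1.730000
  f(c_2) = f(1.730000) = 0.278121
  f(a) × f(c) < 0, new interval: [1.450000, 1.730000]

After 2 iteration(s), the approximation is c_2 = 1.730000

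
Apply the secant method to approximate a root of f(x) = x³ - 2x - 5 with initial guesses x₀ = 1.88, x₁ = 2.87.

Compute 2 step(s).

f(x) = x³ - 2x - 5
x₀ = 1.88, x₁ = 2.87

Secant formula: x_{n+1} = x_n - f(x_n)(x_n - x_{n-1})/(f(x_n) - f(x_{n-1}))

Iteration 1:
  f(1.880000) = -2.115328
  f(2.870000) = 12.899903
  x_2 = 2.870000 - 12.899903×(2.870000 - 1.880000)/(12.899903 - (-2.115328))
       = 2.019470
Iteration 2:
  f(2.870000) = 12.899903
  f(2.019470) = -0.803018
  x_3 = 2.019470 - (-0.803018)×(2.019470 - 2.870000)/(-0.803018 - 12.899903)
       = 2.069313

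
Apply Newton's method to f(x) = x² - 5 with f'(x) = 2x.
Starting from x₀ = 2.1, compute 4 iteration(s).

f(x) = x² - 5
f'(x) = 2x
x₀ = 2.1

Newton-Raphson formula: x_{n+1} = x_n - f(x_n)/f'(x_n)

Iteration 1:
  f(2.100000) = -0.590000
  f'(2.100000) = 4.200000
  x_1 = 2.100000 - (-0.590000)/4.200000 = 2.240476
Iteration 2:
  f(2.240476) = 0.019734
  f'(2.240476) = 4.480952
  x_2 = 2.240476 - 0.019734/4.480952 = 2.236072
Iteration 3:
  f(2.236072) = 0.000019
  f'(2.236072) = 4.472145
  x_3 = 2.236072 - 0.000019/4.472145 = 2.236068
Iteration 4:
  f(2.236068) = 0.000000
  f'(2.236068) = 4.472136
  x_4 = 2.236068 - 0.000000/4.472136 = 2.236068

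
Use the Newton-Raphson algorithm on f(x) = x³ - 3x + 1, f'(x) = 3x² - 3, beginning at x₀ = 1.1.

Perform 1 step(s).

f(x) = x³ - 3x + 1
f'(x) = 3x² - 3
x₀ = 1.1

Newton-Raphson formula: x_{n+1} = x_n - f(x_n)/f'(x_n)

Iteration 1:
  f(1.100000) = -0.969000
  f'(1.100000) = 0.630000
  x_1 = 1.100000 - (-0.969000)/0.630000 = 2.638095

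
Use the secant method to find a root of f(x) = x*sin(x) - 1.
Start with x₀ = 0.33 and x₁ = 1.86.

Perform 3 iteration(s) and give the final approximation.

f(x) = x*sin(x) - 1
x₀ = 0.33, x₁ = 1.86

Secant formula: x_{n+1} = x_n - f(x_n)(x_n - x_{n-1})/(f(x_n) - f(x_{n-1}))

Iteration 1:
  f(0.330000) = -0.893066
  f(1.860000) = 0.782757
  x_2 = 1.860000 - 0.782757×(1.860000 - 0.330000)/(0.782757 - (-0.893066))
       = 1.145355
Iteration 2:
  f(1.860000) = 0.782757
  f(1.145355) = 0.043255
  x_3 = 1.145355 - 0.043255×(1.145355 - 1.860000)/(0.043255 - 0.782757)
       = 1.103555
Iteration 3:
  f(1.145355) = 0.043255
  f(1.103555) = -0.014731
  x_4 = 1.103555 - (-0.014731)×(1.103555 - 1.145355)/(-0.014731 - 0.043255)
       = 1.114174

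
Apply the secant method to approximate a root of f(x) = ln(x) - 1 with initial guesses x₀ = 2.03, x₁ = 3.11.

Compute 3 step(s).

f(x) = ln(x) - 1
x₀ = 2.03, x₁ = 3.11

Secant formula: x_{n+1} = x_n - f(x_n)(x_n - x_{n-1})/(f(x_n) - f(x_{n-1}))

Iteration 1:
  f(2.030000) = -0.291964
  f(3.110000) = 0.134623
  x_2 = 3.110000 - 0.134623×(3.110000 - 2.030000)/(0.134623 - (-0.291964))
       = 2.769173
Iteration 2:
  f(3.110000) = 0.134623
  f(2.769173) = 0.018549
  x_3 = 2.769173 - 0.018549×(2.769173 - 3.110000)/(0.018549 - 0.134623)
       = 2.714709
Iteration 3:
  f(2.769173) = 0.018549
  f(2.714709) = -0.001315
  x_4 = 2.714709 - (-0.001315)×(2.714709 - 2.769173)/(-0.001315 - 0.018549)
       = 2.718315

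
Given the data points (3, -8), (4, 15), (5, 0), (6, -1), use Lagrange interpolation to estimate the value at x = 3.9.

Lagrange interpolation formula:
P(x) = Σ yᵢ × Lᵢ(x)
where Lᵢ(x) = Π_{j≠i} (x - xⱼ)/(xᵢ - xⱼ)

L_0(3.9) = (3.9 - 4)/(3 - 4) × (3.9 - 5)/(3 - 5) × (3.9 - 6)/(3 - 6) = 0.038500
L_1(3.9) = (3.9 - 3)/(4 - 3) × (3.9 - 5)/(4 - 5) × (3.9 - 6)/(4 - 6) = 1.039500
L_2(3.9) = (3.9 - 3)/(5 - 3) × (3.9 - 4)/(5 - 4) × (3.9 - 6)/(5 - 6) = -0.094500
L_3(3.9) = (3.9 - 3)/(6 - 3) × (3.9 - 4)/(6 - 4) × (3.9 - 5)/(6 - 5) = 0.016500

P(3.9) = (-8)×L_0(3.9) + 15×L_1(3.9) + 0×L_2(3.9) + (-1)×L_3(3.9)
P(3.9) = 15.268000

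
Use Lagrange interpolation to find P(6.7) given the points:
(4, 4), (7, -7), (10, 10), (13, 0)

Lagrange interpolation formula:
P(x) = Σ yᵢ × Lᵢ(x)
where Lᵢ(x) = Π_{j≠i} (x - xⱼ)/(xᵢ - xⱼ)

L_0(6.7) = (6.7 - 7)/(4 - 7) × (6.7 - 10)/(4 - 10) × (6.7 - 13)/(4 - 13) = 0.038500
L_1(6.7) = (6.7 - 4)/(7 - 4) × (6.7 - 10)/(7 - 10) × (6.7 - 13)/(7 - 13) = 1.039500
L_2(6.7) = (6.7 - 4)/(10 - 4) × (6.7 - 7)/(10 - 7) × (6.7 - 13)/(10 - 13) = -0.094500
L_3(6.7) = (6.7 - 4)/(13 - 4) × (6.7 - 7)/(13 - 7) × (6.7 - 10)/(13 - 10) = 0.016500

P(6.7) = 4×L_0(6.7) + (-7)×L_1(6.7) + 10×L_2(6.7) + 0×L_3(6.7)
P(6.7) = -8.067500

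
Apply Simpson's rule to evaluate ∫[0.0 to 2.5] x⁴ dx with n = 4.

f(x) = x⁴
a = 0.0, b = 2.5, n = 4
h = (b - a)/n = 0.625000

Simpson's rule: (h/3)[f(x₀) + 4f(x₁) + 2f(x₂) + ... + f(xₙ)]

x_0 = 0.0000, f(x_0) = 0.000000, coefficient = 1
x_1 = 0.6250, f(x_1) = 0.152588, coefficient = 4
x_2 = 1.2500, f(x_2) = 2.441406, coefficient = 2
x_3 = 1.8750, f(x_3) = 12.359619, coefficient = 4
x_4 = 2.5000, f(x_4) = 39.062500, coefficient = 1

I ≈ (0.625000/3) × 93.994141 = 19.582113
Exact value: 19.531250
Error: 0.050863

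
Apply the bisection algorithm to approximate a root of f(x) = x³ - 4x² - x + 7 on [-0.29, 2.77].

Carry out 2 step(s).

f(x) = x³ - 4x² - x + 7
Initial interval: [-0.29, 2.77]

Iteration 1:
  c_1 = (-0.290000 + 2.770000)/2 = 1.240000
  f(c_1) = f(1.240000) = 1.516224
  f(a) × f(c) ≥ 0, new interval: [1.240000, 2.770000]
Iteration 2:
  c_2 = (1.240000 + 2.770000)/2 = 2.005000
  f(c_2) = f(2.005000) = -3.024950
  f(a) × f(c) < 0, new interval: [1.240000, 2.005000]

After 2 iteration(s), the approximation is c_2 = 2.005000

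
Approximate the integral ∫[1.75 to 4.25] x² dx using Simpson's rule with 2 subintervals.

f(x) = x²
a = 1.75, b = 4.25, n = 2
h = (b - a)/n = 1.250000

Simpson's rule: (h/3)[f(x₀) + 4f(x₁) + 2f(x₂) + ... + f(xₙ)]

x_0 = 1.7500, f(x_0) = 3.062500, coefficient = 1
x_1 = 3.0000, f(x_1) = 9.000000, coefficient = 4
x_2 = 4.2500, f(x_2) = 18.062500, coefficient = 1

I ≈ (1.250000/3) × 57.125000 = 23.802083
Exact value: 23.802083
Error: 0.000000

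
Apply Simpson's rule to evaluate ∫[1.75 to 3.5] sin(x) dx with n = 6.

f(x) = sin(x)
a = 1.75, b = 3.5, n = 6
h = (b - a)/n = 0.291667

Simpson's rule: (h/3)[f(x₀) + 4f(x₁) + 2f(x₂) + ... + f(xₙ)]

x_0 = 1.7500, f(x_0) = 0.983986, coefficient = 1
x_1 = 2.0417, f(x_1) = 0.891174, coefficient = 4
x_2 = 2.3333, f(x_2) = 0.723086, coefficient = 2
x_3 = 2.6250, f(x_3) = 0.493920, coefficient = 4
x_4 = 2.9167, f(x_4) = 0.223034, coefficient = 2
x_5 = 3.2083, f(x_5) = -0.066691, coefficient = 4
x_6 = 3.5000, f(x_6) = -0.350783, coefficient = 1

I ≈ (0.291667/3) × 7.799055 = 0.758241
Exact value: 0.758211
Error: 0.000031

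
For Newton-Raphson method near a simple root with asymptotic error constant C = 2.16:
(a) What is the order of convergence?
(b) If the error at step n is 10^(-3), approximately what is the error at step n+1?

(a) Newton-Raphson has quadratic (order 2) convergence near simple roots.
    This means |e_{n+1}| ≈ C|e_n|².

(b) With |e_n| = 10^(-3) and C = 2.16:
    |e_{n+1}| ≈ 2.16 × (10^(-3))² = 2.16 × 10^(-6)

(a) 2 (quadratic); (b) |e_{n+1}| ≈ 2.160e-06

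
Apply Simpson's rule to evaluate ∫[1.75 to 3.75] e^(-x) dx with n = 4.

f(x) = e^(-x)
a = 1.75, b = 3.75, n = 4
h = (b - a)/n = 0.500000

Simpson's rule: (h/3)[f(x₀) + 4f(x₁) + 2f(x₂) + ... + f(xₙ)]

x_0 = 1.7500, f(x_0) = 0.173774, coefficient = 1
x_1 = 2.2500, f(x_1) = 0.105399, coefficient = 4
x_2 = 2.7500, f(x_2) = 0.063928, coefficient = 2
x_3 = 3.2500, f(x_3) = 0.038774, coefficient = 4
x_4 = 3.7500, f(x_4) = 0.023518, coefficient = 1

I ≈ (0.500000/3) × 0.901841 = 0.150307
Exact value: 0.150256
Error: 0.000051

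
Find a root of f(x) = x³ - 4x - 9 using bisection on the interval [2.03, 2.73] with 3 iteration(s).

f(x) = x³ - 4x - 9
Initial interval: [2.03, 2.73]

Iteration 1:
  c_1 = (2.030000 + 2.730000)/2 = 2.380000
  f(c_1) = f(2.380000) = -5.038728
  f(a) × f(c) ≥ 0, new interval: [2.380000, 2.730000]
Iteration 2:
  c_2 = (2.380000 + 2.730000)/2 = 2.555000
  f(c_2) = f(2.555000) = -2.540896
  f(a) × f(c) ≥ 0, new interval: [2.555000, 2.730000]
Iteration 3:
  c_3 = (2.555000 + 2.730000)/2 = 2.642500
  f(c_3) = f(2.642500) = -1.117934
  f(a) × f(c) ≥ 0, new interval: [2.642500, 2.730000]

After 3 iteration(s), the approximation is c_3 = 2.642500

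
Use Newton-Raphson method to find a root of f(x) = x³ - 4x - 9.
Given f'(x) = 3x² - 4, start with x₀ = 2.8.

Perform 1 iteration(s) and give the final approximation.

f(x) = x³ - 4x - 9
f'(x) = 3x² - 4
x₀ = 2.8

Newton-Raphson formula: x_{n+1} = x_n - f(x_n)/f'(x_n)

Iteration 1:
  f(2.800000) = 1.752000
  f'(2.800000) = 19.520000
  x_1 = 2.800000 - 1.752000/19.520000 = 2.710246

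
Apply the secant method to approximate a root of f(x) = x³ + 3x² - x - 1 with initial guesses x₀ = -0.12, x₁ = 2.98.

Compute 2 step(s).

f(x) = x³ + 3x² - x - 1
x₀ = -0.12, x₁ = 2.98

Secant formula: x_{n+1} = x_n - f(x_n)(x_n - x_{n-1})/(f(x_n) - f(x_{n-1}))

Iteration 1:
  f(-0.120000) = -0.838528
  f(2.980000) = 49.124792
  x_2 = 2.980000 - 49.124792×(2.980000 - (-0.120000))/(49.124792 - (-0.838528))
       = -0.067973
Iteration 2:
  f(2.980000) = 49.124792
  f(-0.067973) = -0.918480
  x_3 = -0.067973 - (-0.918480)×(-0.067973 - 2.980000)/(-0.918480 - 49.124792)
       = -0.012031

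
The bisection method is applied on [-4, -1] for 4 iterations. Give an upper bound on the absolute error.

Bisection error bound: |error| ≤ (b-a)/2^n
|error| ≤ (-1 - (-4))/2^4 = 3/2^4
|error| ≤ 0.1875000000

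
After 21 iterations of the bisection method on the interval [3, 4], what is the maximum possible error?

Bisection error bound: |error| ≤ (b-a)/2^n
|error| ≤ (4 - 3)/2^21 = 1/2^21
|error| ≤ 0.0000004768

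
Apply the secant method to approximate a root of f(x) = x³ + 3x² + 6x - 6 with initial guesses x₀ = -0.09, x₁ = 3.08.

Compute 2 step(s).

f(x) = x³ + 3x² + 6x - 6
x₀ = -0.09, x₁ = 3.08

Secant formula: x_{n+1} = x_n - f(x_n)(x_n - x_{n-1})/(f(x_n) - f(x_{n-1}))

Iteration 1:
  f(-0.090000) = -6.516429
  f(3.080000) = 70.157312
  x_2 = 3.080000 - 70.157312×(3.080000 - (-0.090000))/(70.157312 - (-6.516429))
       = 0.179415
Iteration 2:
  f(3.080000) = 70.157312
  f(0.179415) = -4.821163
  x_3 = 0.179415 - (-4.821163)×(0.179415 - 3.080000)/(-4.821163 - 70.157312)
       = 0.365925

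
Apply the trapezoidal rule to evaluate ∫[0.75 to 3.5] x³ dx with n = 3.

f(x) = x³
a = 0.75, b = 3.5, n = 3
h = (b - a)/n = 0.916667

Trapezoidal rule: (h/2)[f(x₀) + 2f(x₁) + 2f(x₂) + ... + f(xₙ)]

x_0 = 0.7500, f(x_0) = 0.421875, coefficient = 1
x_1 = 1.6667, f(x_1) = 4.629630, coefficient = 2
x_2 = 2.5833, f(x_2) = 17.240162, coefficient = 2
x_3 = 3.5000, f(x_3) = 42.875000, coefficient = 1

I ≈ (0.916667/2) × 87.036458 = 39.891710
Exact value: 37.436523
Error: 2.455187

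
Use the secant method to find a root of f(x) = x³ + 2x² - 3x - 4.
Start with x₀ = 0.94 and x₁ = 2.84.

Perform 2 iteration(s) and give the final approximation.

f(x) = x³ + 2x² - 3x - 4
x₀ = 0.94, x₁ = 2.84

Secant formula: x_{n+1} = x_n - f(x_n)(x_n - x_{n-1})/(f(x_n) - f(x_{n-1}))

Iteration 1:
  f(0.940000) = -4.222216
  f(2.840000) = 26.517504
  x_2 = 2.840000 - 26.517504×(2.840000 - 0.940000)/(26.517504 - (-4.222216))
       = 1.200972
Iteration 2:
  f(2.840000) = 26.517504
  f(1.200972) = -2.986045
  x_3 = 1.200972 - (-2.986045)×(1.200972 - 2.840000)/(-2.986045 - 26.517504)
       = 1.366858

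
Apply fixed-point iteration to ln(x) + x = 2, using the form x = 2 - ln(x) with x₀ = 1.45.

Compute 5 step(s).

Equation: ln(x) + x = 2
Fixed-point form: x = 2 - ln(x)
x₀ = 1.45

x_1 = g(1.450000) = 1.628436
x_2 = g(1.628436) = 1.512380
x_3 = g(1.512380) = 1.586316
x_4 = g(1.586316) = 1.538586
x_5 = g(1.538586) = 1.569136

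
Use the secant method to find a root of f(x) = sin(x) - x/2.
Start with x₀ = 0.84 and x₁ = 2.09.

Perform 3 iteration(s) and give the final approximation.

f(x) = sin(x) - x/2
x₀ = 0.84, x₁ = 2.09

Secant formula: x_{n+1} = x_n - f(x_n)(x_n - x_{n-1})/(f(x_n) - f(x_{n-1}))

Iteration 1:
  f(0.840000) = 0.324643
  f(2.090000) = -0.176785
  x_2 = 2.090000 - (-0.176785)×(2.090000 - 0.840000)/(-0.176785 - 0.324643)
       = 1.649296
Iteration 2:
  f(2.090000) = -0.176785
  f(1.649296) = 0.172273
  x_3 = 1.649296 - 0.172273×(1.649296 - 2.090000)/(0.172273 - (-0.176785))
       = 1.866799
Iteration 3:
  f(1.649296) = 0.172273
  f(1.866799) = 0.023111
  x_4 = 1.866799 - 0.023111×(1.866799 - 1.649296)/(0.023111 - 0.172273)
       = 1.900498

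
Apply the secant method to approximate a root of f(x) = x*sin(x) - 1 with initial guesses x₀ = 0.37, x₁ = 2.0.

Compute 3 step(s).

f(x) = x*sin(x) - 1
x₀ = 0.37, x₁ = 2.0

Secant formula: x_{n+1} = x_n - f(x_n)(x_n - x_{n-1})/(f(x_n) - f(x_{n-1}))

Iteration 1:
  f(0.370000) = -0.866202
  f(2.000000) = 0.818595
  x_2 = 2.000000 - 0.818595×(2.000000 - 0.370000)/(0.818595 - (-0.866202))
       = 1.208030
Iteration 2:
  f(2.000000) = 0.818595
  f(1.208030) = 0.129409
  x_3 = 1.208030 - 0.129409×(1.208030 - 2.000000)/(0.129409 - 0.818595)
       = 1.059320
Iteration 3:
  f(1.208030) = 0.129409
  f(1.059320) = -0.076248
  x_4 = 1.059320 - (-0.076248)×(1.059320 - 1.208030)/(-0.076248 - 0.129409)
       = 1.114455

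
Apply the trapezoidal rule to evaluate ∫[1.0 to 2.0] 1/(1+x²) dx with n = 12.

f(x) = 1/(1+x²)
a = 1.0, b = 2.0, n = 12
h = (b - a)/n = 0.083333

Trapezoidal rule: (h/2)[f(x₀) + 2f(x₁) + 2f(x₂) + ... + f(xₙ)]

x_0 = 1.0000, f(x_0) = 0.500000, coefficient = 1
x_1 = 1.0833, f(x_1) = 0.460064, coefficient = 2
x_2 = 1.1667, f(x_2) = 0.423529, coefficient = 2
x_3 = 1.2500, f(x_3) = 0.390244, coefficient = 2
x_4 = 1.3333, f(x_4) = 0.360000, coefficient = 2
x_5 = 1.4167, f(x_5) = 0.332564, coefficient = 2
x_6 = 1.5000, f(x_6) = 0.307692, coefficient = 2
x_7 = 1.5833, f(x_7) = 0.285149, coefficient = 2
x_8 = 1.6667, f(x_8) = 0.264706, coefficient = 2
x_9 = 1.7500, f(x_9) = 0.246154, coefficient = 2
x_10 = 1.8333, f(x_10) = 0.229299, coefficient = 2
x_11 = 1.9167, f(x_11) = 0.213967, coefficient = 2
x_12 = 2.0000, f(x_12) = 0.200000, coefficient = 1

I ≈ (0.083333/2) × 7.726736 = 0.321947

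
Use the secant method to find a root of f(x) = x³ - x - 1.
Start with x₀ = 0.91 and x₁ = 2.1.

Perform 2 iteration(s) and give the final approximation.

f(x) = x³ - x - 1
x₀ = 0.91, x₁ = 2.1

Secant formula: x_{n+1} = x_n - f(x_n)(x_n - x_{n-1})/(f(x_n) - f(x_{n-1}))

Iteration 1:
  f(0.910000) = -1.156429
  f(2.100000) = 6.161000
  x_2 = 2.100000 - 6.161000×(2.100000 - 0.910000)/(6.161000 - (-1.156429))
       = 1.098065
Iteration 2:
  f(2.100000) = 6.161000
  f(1.098065) = -0.774077
  x_3 = 1.098065 - (-0.774077)×(1.098065 - 2.100000)/(-0.774077 - 6.161000)
       = 1.209898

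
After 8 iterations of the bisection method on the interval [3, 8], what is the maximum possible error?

Bisection error bound: |error| ≤ (b-a)/2^n
|error| ≤ (8 - 3)/2^8 = 5/2^8
|error| ≤ 0.0195312500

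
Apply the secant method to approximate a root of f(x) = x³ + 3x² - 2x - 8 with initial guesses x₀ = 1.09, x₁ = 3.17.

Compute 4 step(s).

f(x) = x³ + 3x² - 2x - 8
x₀ = 1.09, x₁ = 3.17

Secant formula: x_{n+1} = x_n - f(x_n)(x_n - x_{n-1})/(f(x_n) - f(x_{n-1}))

Iteration 1:
  f(1.090000) = -5.320671
  f(3.170000) = 47.661713
  x_2 = 3.170000 - 47.661713×(3.170000 - 1.090000)/(47.661713 - (-5.320671))
       = 1.298881
Iteration 2:
  f(3.170000) = 47.661713
  f(1.298881) = -3.345159
  x_3 = 1.298881 - (-3.345159)×(1.298881 - 3.170000)/(-3.345159 - 47.661713)
       = 1.421593
Iteration 3:
  f(1.298881) = -3.345159
  f(1.421593) = -1.907466
  x_4 = 1.421593 - (-1.907466)×(1.421593 - 1.298881)/(-1.907466 - (-3.345159))
       = 1.584403
Iteration 4:
  f(1.421593) = -1.907466
  f(1.584403) = 0.339573
  x_5 = 1.584403 - 0.339573×(1.584403 - 1.421593)/(0.339573 - (-1.907466))
       = 1.559799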